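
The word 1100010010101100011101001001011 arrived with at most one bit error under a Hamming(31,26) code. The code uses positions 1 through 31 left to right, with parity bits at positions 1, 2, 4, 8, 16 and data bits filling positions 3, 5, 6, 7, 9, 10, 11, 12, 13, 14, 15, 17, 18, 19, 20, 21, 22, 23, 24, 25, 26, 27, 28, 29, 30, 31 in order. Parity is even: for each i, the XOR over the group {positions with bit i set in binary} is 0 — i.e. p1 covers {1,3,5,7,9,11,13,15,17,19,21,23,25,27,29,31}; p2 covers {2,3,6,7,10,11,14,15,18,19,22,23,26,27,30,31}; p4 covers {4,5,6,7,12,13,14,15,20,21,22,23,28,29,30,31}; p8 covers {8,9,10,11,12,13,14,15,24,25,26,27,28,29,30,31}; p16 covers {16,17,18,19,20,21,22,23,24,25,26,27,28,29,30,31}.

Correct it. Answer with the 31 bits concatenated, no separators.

1110010010101100011101001001011

s1 (pos 1,3,5,7,9,11,13,15,17,19,21,23,25,27,29,31): 1⊕0⊕0⊕0⊕1⊕1⊕1⊕0⊕0⊕1⊕0⊕0⊕1⊕0⊕0⊕1 = 1
s2 (pos 2,3,6,7,10,11,14,15,18,19,22,23,26,27,30,31): 1⊕0⊕1⊕0⊕0⊕1⊕1⊕0⊕1⊕1⊕1⊕0⊕0⊕0⊕1⊕1 = 1
s4 (pos 4,5,6,7,12,13,14,15,20,21,22,23,28,29,30,31): 0⊕0⊕1⊕0⊕0⊕1⊕1⊕0⊕1⊕0⊕1⊕0⊕1⊕0⊕1⊕1 = 0
s8 (pos 8,9,10,11,12,13,14,15,24,25,26,27,28,29,30,31): 0⊕1⊕0⊕1⊕0⊕1⊕1⊕0⊕0⊕1⊕0⊕0⊕1⊕0⊕1⊕1 = 0
s16 (pos 16,17,18,19,20,21,22,23,24,25,26,27,28,29,30,31): 0⊕0⊕1⊕1⊕1⊕0⊕1⊕0⊕0⊕1⊕0⊕0⊕1⊕0⊕1⊕1 = 0
Syndrome s16…s1 = 00011 → error at position 3.
Flip position 3: 1100010010101100011101001001011 → 1110010010101100011101001001011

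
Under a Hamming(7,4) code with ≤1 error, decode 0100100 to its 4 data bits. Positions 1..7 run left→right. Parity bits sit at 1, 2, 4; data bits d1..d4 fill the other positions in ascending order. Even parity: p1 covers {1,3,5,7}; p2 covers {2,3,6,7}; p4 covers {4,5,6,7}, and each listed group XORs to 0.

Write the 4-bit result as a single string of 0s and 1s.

s1 (pos 1,3,5,7): 0⊕0⊕1⊕0 = 1
s2 (pos 2,3,6,7): 1⊕0⊕0⊕0 = 1
s4 (pos 4,5,6,7): 0⊕1⊕0⊕0 = 1
Syndrome s4…s1 = 111 → error at position 7.
Flip position 7: 0100100 → 0100101
Read data bits from positions 3,5,6,7: 0101

0101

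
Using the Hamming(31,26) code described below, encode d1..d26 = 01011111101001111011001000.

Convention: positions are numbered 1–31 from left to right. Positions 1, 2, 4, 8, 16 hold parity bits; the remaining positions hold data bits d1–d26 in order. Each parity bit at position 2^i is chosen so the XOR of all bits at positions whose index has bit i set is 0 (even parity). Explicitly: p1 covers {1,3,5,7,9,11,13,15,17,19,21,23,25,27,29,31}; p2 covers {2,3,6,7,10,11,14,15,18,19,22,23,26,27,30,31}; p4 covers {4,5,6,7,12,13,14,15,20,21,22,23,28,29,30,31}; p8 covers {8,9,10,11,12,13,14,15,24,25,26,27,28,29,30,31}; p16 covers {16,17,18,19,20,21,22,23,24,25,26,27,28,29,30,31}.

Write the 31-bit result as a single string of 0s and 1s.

Place data at non-parity positions: p1 p2 0 p4 1 0 1 p8 1 1 1 1 1 0 1 p16 0 0 1 1 1 1 0 1 1 0 0 1 0 0 0
p1 (pos 1,3,5,7,9,11,13,15,17,19,21,23,25,27,29,31): XOR of data positions = 0⊕1⊕1⊕1⊕1⊕1⊕1⊕0⊕1⊕1⊕0⊕1⊕0⊕0⊕0 = 1
p2 (pos 2,3,6,7,10,11,14,15,18,19,22,23,26,27,30,31): XOR of data positions = 0⊕0⊕1⊕1⊕1⊕0⊕1⊕0⊕1⊕1⊕0⊕0⊕0⊕0⊕0 = 0
p4 (pos 4,5,6,7,12,13,14,15,20,21,22,23,28,29,30,31): XOR of data positions = 1⊕0⊕1⊕1⊕1⊕0⊕1⊕1⊕1⊕1⊕0⊕1⊕0⊕0⊕0 = 1
p8 (pos 8,9,10,11,12,13,14,15,24,25,26,27,28,29,30,31): XOR of data positions = 1⊕1⊕1⊕1⊕1⊕0⊕1⊕1⊕1⊕0⊕0⊕1⊕0⊕0⊕0 = 1
p16 (pos 16,17,18,19,20,21,22,23,24,25,26,27,28,29,30,31): XOR of data positions = 0⊕0⊕1⊕1⊕1⊕1⊕0⊕1⊕1⊕0⊕0⊕1⊕0⊕0⊕0 = 1
Codeword: 1001101111111011001111011001000

1001101111111011001111011001000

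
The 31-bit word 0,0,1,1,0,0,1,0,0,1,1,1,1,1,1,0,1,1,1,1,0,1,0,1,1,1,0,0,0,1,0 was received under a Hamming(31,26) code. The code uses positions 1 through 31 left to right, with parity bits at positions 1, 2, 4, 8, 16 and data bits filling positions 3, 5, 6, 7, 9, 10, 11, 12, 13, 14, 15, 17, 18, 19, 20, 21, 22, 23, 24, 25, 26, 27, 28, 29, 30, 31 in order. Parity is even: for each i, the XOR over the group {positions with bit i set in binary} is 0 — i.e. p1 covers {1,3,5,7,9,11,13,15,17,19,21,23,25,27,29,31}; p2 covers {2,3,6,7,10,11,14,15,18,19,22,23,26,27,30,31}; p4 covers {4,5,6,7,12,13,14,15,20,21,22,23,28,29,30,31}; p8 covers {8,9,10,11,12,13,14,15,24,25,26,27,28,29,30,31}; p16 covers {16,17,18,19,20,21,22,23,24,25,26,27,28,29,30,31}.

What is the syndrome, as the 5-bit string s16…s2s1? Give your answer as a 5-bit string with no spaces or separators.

s1 (pos 1,3,5,7,9,11,13,15,17,19,21,23,25,27,29,31): 0⊕1⊕0⊕1⊕0⊕1⊕1⊕1⊕1⊕1⊕0⊕0⊕1⊕0⊕0⊕0 = 0
s2 (pos 2,3,6,7,10,11,14,15,18,19,22,23,26,27,30,31): 0⊕1⊕0⊕1⊕1⊕1⊕1⊕1⊕1⊕1⊕1⊕0⊕1⊕0⊕1⊕0 = 1
s4 (pos 4,5,6,7,12,13,14,15,20,21,22,23,28,29,30,31): 1⊕0⊕0⊕1⊕1⊕1⊕1⊕1⊕1⊕0⊕1⊕0⊕0⊕0⊕1⊕0 = 1
s8 (pos 8,9,10,11,12,13,14,15,24,25,26,27,28,29,30,31): 0⊕0⊕1⊕1⊕1⊕1⊕1⊕1⊕1⊕1⊕1⊕0⊕0⊕0⊕1⊕0 = 0
s16 (pos 16,17,18,19,20,21,22,23,24,25,26,27,28,29,30,31): 0⊕1⊕1⊕1⊕1⊕0⊕1⊕0⊕1⊕1⊕1⊕0⊕0⊕0⊕1⊕0 = 1
Syndrome s16…s1 = 10110 → error at position 22.

10110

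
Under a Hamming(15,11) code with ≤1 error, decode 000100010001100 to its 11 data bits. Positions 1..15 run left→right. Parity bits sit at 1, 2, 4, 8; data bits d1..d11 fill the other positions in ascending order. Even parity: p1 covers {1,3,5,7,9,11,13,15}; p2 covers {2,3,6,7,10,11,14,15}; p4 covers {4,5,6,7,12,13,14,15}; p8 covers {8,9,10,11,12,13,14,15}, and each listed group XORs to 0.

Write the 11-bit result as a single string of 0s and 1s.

s1 (pos 1,3,5,7,9,11,13,15): 0⊕0⊕0⊕0⊕0⊕0⊕1⊕0 = 1
s2 (pos 2,3,6,7,10,11,14,15): 0⊕0⊕0⊕0⊕0⊕0⊕0⊕0 = 0
s4 (pos 4,5,6,7,12,13,14,15): 1⊕0⊕0⊕0⊕1⊕1⊕0⊕0 = 1
s8 (pos 8,9,10,11,12,13,14,15): 1⊕0⊕0⊕0⊕1⊕1⊕0⊕0 = 1
Syndrome s8…s1 = 1101 → error at position 13.
Flip position 13: 000100010001100 → 000100010001000
Read data bits from positions 3,5,6,7,9,10,11,12,13,14,15: 00000001000

00000001000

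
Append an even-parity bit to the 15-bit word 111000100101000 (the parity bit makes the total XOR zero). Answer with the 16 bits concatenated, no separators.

XOR of the 15 data bits: 1⊕1⊕1⊕0⊕0⊕0⊕1⊕0⊕0⊕1⊕0⊕1⊕0⊕0⊕0 = 0
Parity bit = 0 (so all 16 bits XOR to 0).

1110001001010000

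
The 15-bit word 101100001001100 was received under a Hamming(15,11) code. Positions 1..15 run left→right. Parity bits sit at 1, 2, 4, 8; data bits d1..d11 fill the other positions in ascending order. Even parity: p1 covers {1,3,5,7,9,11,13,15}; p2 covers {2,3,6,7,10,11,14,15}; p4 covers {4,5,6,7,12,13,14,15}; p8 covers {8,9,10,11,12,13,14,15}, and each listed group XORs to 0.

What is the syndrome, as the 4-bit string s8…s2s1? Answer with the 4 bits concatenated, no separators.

1110

s1 (pos 1,3,5,7,9,11,13,15): 1⊕1⊕0⊕0⊕1⊕0⊕1⊕0 = 0
s2 (pos 2,3,6,7,10,11,14,15): 0⊕1⊕0⊕0⊕0⊕0⊕0⊕0 = 1
s4 (pos 4,5,6,7,12,13,14,15): 1⊕0⊕0⊕0⊕1⊕1⊕0⊕0 = 1
s8 (pos 8,9,10,11,12,13,14,15): 0⊕1⊕0⊕0⊕1⊕1⊕0⊕0 = 1
Syndrome s8…s1 = 1110 → error at position 14.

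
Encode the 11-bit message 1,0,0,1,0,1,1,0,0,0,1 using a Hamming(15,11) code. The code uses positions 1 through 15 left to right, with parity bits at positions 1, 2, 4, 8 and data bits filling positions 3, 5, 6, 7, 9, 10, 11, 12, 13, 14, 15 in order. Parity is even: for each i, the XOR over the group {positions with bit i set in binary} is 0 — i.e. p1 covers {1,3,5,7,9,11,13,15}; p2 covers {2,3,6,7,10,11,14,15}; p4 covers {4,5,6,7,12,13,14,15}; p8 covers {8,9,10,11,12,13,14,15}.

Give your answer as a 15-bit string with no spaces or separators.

011000110110001

Place data at non-parity positions: p1 p2 1 p4 0 0 1 p8 0 1 1 0 0 0 1
p1 (pos 1,3,5,7,9,11,13,15): XOR of data positions = 1⊕0⊕1⊕0⊕1⊕0⊕1 = 0
p2 (pos 2,3,6,7,10,11,14,15): XOR of data positions = 1⊕0⊕1⊕1⊕1⊕0⊕1 = 1
p4 (pos 4,5,6,7,12,13,14,15): XOR of data positions = 0⊕0⊕1⊕0⊕0⊕0⊕1 = 0
p8 (pos 8,9,10,11,12,13,14,15): XOR of data positions = 0⊕1⊕1⊕0⊕0⊕0⊕1 = 1
Codeword: 011000110110001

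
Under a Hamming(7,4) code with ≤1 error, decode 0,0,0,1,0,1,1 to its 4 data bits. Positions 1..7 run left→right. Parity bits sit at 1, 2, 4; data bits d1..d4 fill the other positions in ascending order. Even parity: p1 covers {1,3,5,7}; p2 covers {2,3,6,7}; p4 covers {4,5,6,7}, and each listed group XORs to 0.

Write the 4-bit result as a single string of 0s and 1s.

s1 (pos 1,3,5,7): 0⊕0⊕0⊕1 = 1
s2 (pos 2,3,6,7): 0⊕0⊕1⊕1 = 0
s4 (pos 4,5,6,7): 1⊕0⊕1⊕1 = 1
Syndrome s4…s1 = 101 → error at position 5.
Flip position 5: 0001011 → 0001111
Read data bits from positions 3,5,6,7: 0111

0111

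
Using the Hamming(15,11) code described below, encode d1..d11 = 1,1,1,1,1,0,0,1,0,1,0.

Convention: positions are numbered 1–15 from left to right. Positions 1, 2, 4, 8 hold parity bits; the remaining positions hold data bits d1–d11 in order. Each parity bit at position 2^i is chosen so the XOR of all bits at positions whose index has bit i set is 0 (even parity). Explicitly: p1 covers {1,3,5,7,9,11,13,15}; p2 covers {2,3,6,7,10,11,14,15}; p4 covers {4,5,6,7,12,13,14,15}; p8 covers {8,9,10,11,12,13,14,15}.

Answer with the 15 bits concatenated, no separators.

001111111001010

Place data at non-parity positions: p1 p2 1 p4 1 1 1 p8 1 0 0 1 0 1 0
p1 (pos 1,3,5,7,9,11,13,15): XOR of data positions = 1⊕1⊕1⊕1⊕0⊕0⊕0 = 0
p2 (pos 2,3,6,7,10,11,14,15): XOR of data positions = 1⊕1⊕1⊕0⊕0⊕1⊕0 = 0
p4 (pos 4,5,6,7,12,13,14,15): XOR of data positions = 1⊕1⊕1⊕1⊕0⊕1⊕0 = 1
p8 (pos 8,9,10,11,12,13,14,15): XOR of data positions = 1⊕0⊕0⊕1⊕0⊕1⊕0 = 1
Codeword: 001111111001010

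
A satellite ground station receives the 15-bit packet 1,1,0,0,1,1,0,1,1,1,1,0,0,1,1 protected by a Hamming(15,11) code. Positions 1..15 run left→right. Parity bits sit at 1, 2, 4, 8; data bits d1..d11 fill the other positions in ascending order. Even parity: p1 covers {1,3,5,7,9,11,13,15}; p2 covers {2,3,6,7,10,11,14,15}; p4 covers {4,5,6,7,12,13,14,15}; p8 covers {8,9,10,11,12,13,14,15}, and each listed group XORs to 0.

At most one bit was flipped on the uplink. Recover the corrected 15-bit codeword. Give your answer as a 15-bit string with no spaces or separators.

010011011110011

s1 (pos 1,3,5,7,9,11,13,15): 1⊕0⊕1⊕0⊕1⊕1⊕0⊕1 = 1
s2 (pos 2,3,6,7,10,11,14,15): 1⊕0⊕1⊕0⊕1⊕1⊕1⊕1 = 0
s4 (pos 4,5,6,7,12,13,14,15): 0⊕1⊕1⊕0⊕0⊕0⊕1⊕1 = 0
s8 (pos 8,9,10,11,12,13,14,15): 1⊕1⊕1⊕1⊕0⊕0⊕1⊕1 = 0
Syndrome s8…s1 = 0001 → error at position 1.
Flip position 1: 110011011110011 → 010011011110011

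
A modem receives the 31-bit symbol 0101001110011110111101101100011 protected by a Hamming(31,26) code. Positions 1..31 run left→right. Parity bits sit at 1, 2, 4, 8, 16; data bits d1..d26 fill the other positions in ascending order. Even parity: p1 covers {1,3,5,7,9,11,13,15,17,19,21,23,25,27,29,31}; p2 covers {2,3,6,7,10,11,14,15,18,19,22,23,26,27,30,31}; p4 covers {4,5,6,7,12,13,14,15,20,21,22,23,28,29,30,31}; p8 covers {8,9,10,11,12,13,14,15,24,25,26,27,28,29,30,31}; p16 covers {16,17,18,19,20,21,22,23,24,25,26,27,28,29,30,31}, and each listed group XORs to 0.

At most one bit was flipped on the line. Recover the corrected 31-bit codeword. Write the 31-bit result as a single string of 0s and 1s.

0101000110011110111101101100011

s1 (pos 1,3,5,7,9,11,13,15,17,19,21,23,25,27,29,31): 0⊕0⊕0⊕1⊕1⊕0⊕1⊕1⊕1⊕1⊕0⊕1⊕1⊕0⊕0⊕1 = 1
s2 (pos 2,3,6,7,10,11,14,15,18,19,22,23,26,27,30,31): 1⊕0⊕0⊕1⊕0⊕0⊕1⊕1⊕1⊕1⊕1⊕1⊕1⊕0⊕1⊕1 = 1
s4 (pos 4,5,6,7,12,13,14,15,20,21,22,23,28,29,30,31): 1⊕0⊕0⊕1⊕1⊕1⊕1⊕1⊕1⊕0⊕1⊕1⊕0⊕0⊕1⊕1 = 1
s8 (pos 8,9,10,11,12,13,14,15,24,25,26,27,28,29,30,31): 1⊕1⊕0⊕0⊕1⊕1⊕1⊕1⊕0⊕1⊕1⊕0⊕0⊕0⊕1⊕1 = 0
s16 (pos 16,17,18,19,20,21,22,23,24,25,26,27,28,29,30,31): 0⊕1⊕1⊕1⊕1⊕0⊕1⊕1⊕0⊕1⊕1⊕0⊕0⊕0⊕1⊕1 = 0
Syndrome s16…s1 = 00111 → error at position 7.
Flip position 7: 0101001110011110111101101100011 → 0101000110011110111101101100011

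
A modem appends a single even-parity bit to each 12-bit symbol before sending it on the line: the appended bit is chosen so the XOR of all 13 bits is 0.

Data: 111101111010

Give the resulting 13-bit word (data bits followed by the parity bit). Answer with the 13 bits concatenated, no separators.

1111011110101

XOR of the 12 data bits: 1⊕1⊕1⊕1⊕0⊕1⊕1⊕1⊕1⊕0⊕1⊕0 = 1
Parity bit = 1 (so all 13 bits XOR to 0).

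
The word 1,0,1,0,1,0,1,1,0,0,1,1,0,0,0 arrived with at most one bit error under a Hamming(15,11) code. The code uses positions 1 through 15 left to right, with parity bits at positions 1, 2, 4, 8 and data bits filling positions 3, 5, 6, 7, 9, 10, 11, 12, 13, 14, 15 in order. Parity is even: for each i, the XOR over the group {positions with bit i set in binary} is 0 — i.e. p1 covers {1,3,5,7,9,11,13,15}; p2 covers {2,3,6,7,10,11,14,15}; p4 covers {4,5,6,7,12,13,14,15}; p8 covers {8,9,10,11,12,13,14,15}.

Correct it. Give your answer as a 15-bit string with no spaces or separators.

101010110011001

s1 (pos 1,3,5,7,9,11,13,15): 1⊕1⊕1⊕1⊕0⊕1⊕0⊕0 = 1
s2 (pos 2,3,6,7,10,11,14,15): 0⊕1⊕0⊕1⊕0⊕1⊕0⊕0 = 1
s4 (pos 4,5,6,7,12,13,14,15): 0⊕1⊕0⊕1⊕1⊕0⊕0⊕0 = 1
s8 (pos 8,9,10,11,12,13,14,15): 1⊕0⊕0⊕1⊕1⊕0⊕0⊕0 = 1
Syndrome s8…s1 = 1111 → error at position 15.
Flip position 15: 101010110011000 → 101010110011001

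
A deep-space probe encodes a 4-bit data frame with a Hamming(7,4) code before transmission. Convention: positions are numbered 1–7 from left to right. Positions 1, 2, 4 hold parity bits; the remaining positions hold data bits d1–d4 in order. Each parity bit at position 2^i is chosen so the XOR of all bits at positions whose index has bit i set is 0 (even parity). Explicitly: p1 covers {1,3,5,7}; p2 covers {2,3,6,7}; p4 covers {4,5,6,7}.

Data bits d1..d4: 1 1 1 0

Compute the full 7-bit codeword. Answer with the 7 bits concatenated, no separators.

Place data at non-parity positions: p1 p2 1 p4 1 1 0
p1 (pos 1,3,5,7): XOR of data positions = 1⊕1⊕0 = 0
p2 (pos 2,3,6,7): XOR of data positions = 1⊕1⊕0 = 0
p4 (pos 4,5,6,7): XOR of data positions = 1⊕1⊕0 = 0
Codeword: 0010110

0010110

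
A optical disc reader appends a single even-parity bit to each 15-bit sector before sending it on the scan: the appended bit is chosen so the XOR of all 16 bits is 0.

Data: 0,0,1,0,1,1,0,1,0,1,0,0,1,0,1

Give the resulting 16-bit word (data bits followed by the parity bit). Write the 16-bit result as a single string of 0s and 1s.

XOR of the 15 data bits: 0⊕0⊕1⊕0⊕1⊕1⊕0⊕1⊕0⊕1⊕0⊕0⊕1⊕0⊕1 = 1
Parity bit = 1 (so all 16 bits XOR to 0).

0010110101001011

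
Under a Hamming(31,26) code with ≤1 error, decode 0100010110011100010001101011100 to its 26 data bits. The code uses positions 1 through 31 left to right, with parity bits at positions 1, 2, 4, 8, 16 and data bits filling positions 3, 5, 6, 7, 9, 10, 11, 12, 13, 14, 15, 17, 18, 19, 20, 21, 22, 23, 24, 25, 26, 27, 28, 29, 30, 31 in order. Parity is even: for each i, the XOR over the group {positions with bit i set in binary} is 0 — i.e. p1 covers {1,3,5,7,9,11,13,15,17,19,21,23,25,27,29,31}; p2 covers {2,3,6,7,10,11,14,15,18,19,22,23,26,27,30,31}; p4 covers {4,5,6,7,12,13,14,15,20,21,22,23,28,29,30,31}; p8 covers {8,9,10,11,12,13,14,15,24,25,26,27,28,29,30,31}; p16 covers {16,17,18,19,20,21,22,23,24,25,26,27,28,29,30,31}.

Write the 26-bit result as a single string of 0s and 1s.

00101001110010001101111100

s1 (pos 1,3,5,7,9,11,13,15,17,19,21,23,25,27,29,31): 0⊕0⊕0⊕0⊕1⊕0⊕1⊕0⊕0⊕0⊕0⊕1⊕1⊕1⊕1⊕0 = 0
s2 (pos 2,3,6,7,10,11,14,15,18,19,22,23,26,27,30,31): 1⊕0⊕1⊕0⊕0⊕0⊕1⊕0⊕1⊕0⊕1⊕1⊕0⊕1⊕0⊕0 = 1
s4 (pos 4,5,6,7,12,13,14,15,20,21,22,23,28,29,30,31): 0⊕0⊕1⊕0⊕1⊕1⊕1⊕0⊕0⊕0⊕1⊕1⊕1⊕1⊕0⊕0 = 0
s8 (pos 8,9,10,11,12,13,14,15,24,25,26,27,28,29,30,31): 1⊕1⊕0⊕0⊕1⊕1⊕1⊕0⊕0⊕1⊕0⊕1⊕1⊕1⊕0⊕0 = 1
s16 (pos 16,17,18,19,20,21,22,23,24,25,26,27,28,29,30,31): 0⊕0⊕1⊕0⊕0⊕0⊕1⊕1⊕0⊕1⊕0⊕1⊕1⊕1⊕0⊕0 = 1
Syndrome s16…s1 = 11010 → error at position 26.
Flip position 26: 0100010110011100010001101011100 → 0100010110011100010001101111100
Read data bits from positions 3,5,6,7,9,10,11,12,13,14,15,17,18,19,20,21,22,23,24,25,26,27,28,29,30,31: 00101001110010001101111100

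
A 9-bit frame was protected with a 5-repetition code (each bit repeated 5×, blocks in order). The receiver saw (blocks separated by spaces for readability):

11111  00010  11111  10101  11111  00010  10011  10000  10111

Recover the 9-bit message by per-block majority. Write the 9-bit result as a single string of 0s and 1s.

101110101

Block 1 (11111): 5 ones → 1
Block 2 (00010): 1 one → 0
Block 3 (11111): 5 ones → 1
Block 4 (10101): 3 ones → 1
Block 5 (11111): 5 ones → 1
Block 6 (00010): 1 one → 0
Block 7 (10011): 3 ones → 1
Block 8 (10000): 1 one → 0
Block 9 (10111): 4 ones → 1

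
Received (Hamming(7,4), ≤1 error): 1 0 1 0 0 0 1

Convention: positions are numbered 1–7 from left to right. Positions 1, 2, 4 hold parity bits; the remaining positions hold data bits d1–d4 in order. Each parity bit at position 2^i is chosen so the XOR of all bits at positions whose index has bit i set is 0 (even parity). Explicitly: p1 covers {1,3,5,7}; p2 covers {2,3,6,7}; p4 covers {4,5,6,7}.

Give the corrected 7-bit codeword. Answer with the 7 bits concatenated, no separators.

s1 (pos 1,3,5,7): 1⊕1⊕0⊕1 = 1
s2 (pos 2,3,6,7): 0⊕1⊕0⊕1 = 0
s4 (pos 4,5,6,7): 0⊕0⊕0⊕1 = 1
Syndrome s4…s1 = 101 → error at position 5.
Flip position 5: 1010001 → 1010101

1010101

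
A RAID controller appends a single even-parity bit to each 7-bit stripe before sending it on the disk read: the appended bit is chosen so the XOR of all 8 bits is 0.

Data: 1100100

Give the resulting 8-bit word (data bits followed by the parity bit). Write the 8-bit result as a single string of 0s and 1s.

XOR of the 7 data bits: 1⊕1⊕0⊕0⊕1⊕0⊕0 = 1
Parity bit = 1 (so all 8 bits XOR to 0).

11001001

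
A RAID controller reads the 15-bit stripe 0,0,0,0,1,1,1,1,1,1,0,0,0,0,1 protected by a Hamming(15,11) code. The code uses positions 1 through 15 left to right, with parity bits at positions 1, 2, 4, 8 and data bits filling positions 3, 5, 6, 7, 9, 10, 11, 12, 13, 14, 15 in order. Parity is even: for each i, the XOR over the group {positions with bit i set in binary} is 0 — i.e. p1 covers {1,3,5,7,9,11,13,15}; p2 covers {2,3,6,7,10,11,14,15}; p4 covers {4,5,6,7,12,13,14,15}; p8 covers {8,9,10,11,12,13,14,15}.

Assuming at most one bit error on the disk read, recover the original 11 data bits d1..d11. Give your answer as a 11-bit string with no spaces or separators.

01111100001

s1 (pos 1,3,5,7,9,11,13,15): 0⊕0⊕1⊕1⊕1⊕0⊕0⊕1 = 0
s2 (pos 2,3,6,7,10,11,14,15): 0⊕0⊕1⊕1⊕1⊕0⊕0⊕1 = 0
s4 (pos 4,5,6,7,12,13,14,15): 0⊕1⊕1⊕1⊕0⊕0⊕0⊕1 = 0
s8 (pos 8,9,10,11,12,13,14,15): 1⊕1⊕1⊕0⊕0⊕0⊕0⊕1 = 0
Syndrome s8…s1 = 0000 → no error.
Read data bits from positions 3,5,6,7,9,10,11,12,13,14,15: 01111100001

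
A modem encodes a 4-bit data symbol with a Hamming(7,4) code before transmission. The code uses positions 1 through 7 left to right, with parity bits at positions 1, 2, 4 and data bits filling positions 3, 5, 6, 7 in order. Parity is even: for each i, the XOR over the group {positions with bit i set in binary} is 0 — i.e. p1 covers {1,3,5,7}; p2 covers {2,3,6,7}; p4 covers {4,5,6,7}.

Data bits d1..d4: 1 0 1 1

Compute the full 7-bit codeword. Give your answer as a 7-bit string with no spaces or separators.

0110011

Place data at non-parity positions: p1 p2 1 p4 0 1 1
p1 (pos 1,3,5,7): XOR of data positions = 1⊕0⊕1 = 0
p2 (pos 2,3,6,7): XOR of data positions = 1⊕1⊕1 = 1
p4 (pos 4,5,6,7): XOR of data positions = 0⊕1⊕1 = 0
Codeword: 0110011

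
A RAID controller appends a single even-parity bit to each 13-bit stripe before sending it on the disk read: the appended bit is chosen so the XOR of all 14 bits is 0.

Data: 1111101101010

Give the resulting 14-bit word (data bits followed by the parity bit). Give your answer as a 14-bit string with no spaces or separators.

XOR of the 13 data bits: 1⊕1⊕1⊕1⊕1⊕0⊕1⊕1⊕0⊕1⊕0⊕1⊕0 = 1
Parity bit = 1 (so all 14 bits XOR to 0).

11111011010101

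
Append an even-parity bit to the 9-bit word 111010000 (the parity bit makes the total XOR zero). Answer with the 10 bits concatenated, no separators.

1110100000

XOR of the 9 data bits: 1⊕1⊕1⊕0⊕1⊕0⊕0⊕0⊕0 = 0
Parity bit = 0 (so all 10 bits XOR to 0).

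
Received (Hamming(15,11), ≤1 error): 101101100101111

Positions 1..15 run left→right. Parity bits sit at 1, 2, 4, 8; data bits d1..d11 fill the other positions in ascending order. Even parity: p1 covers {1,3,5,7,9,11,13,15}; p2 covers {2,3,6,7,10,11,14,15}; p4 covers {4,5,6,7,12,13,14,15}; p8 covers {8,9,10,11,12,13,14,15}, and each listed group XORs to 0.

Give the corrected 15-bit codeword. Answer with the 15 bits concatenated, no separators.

s1 (pos 1,3,5,7,9,11,13,15): 1⊕1⊕0⊕1⊕0⊕0⊕1⊕1 = 1
s2 (pos 2,3,6,7,10,11,14,15): 0⊕1⊕1⊕1⊕1⊕0⊕1⊕1 = 0
s4 (pos 4,5,6,7,12,13,14,15): 1⊕0⊕1⊕1⊕1⊕1⊕1⊕1 = 1
s8 (pos 8,9,10,11,12,13,14,15): 0⊕0⊕1⊕0⊕1⊕1⊕1⊕1 = 1
Syndrome s8…s1 = 1101 → error at position 13.
Flip position 13: 101101100101111 → 101101100101011

101101100101011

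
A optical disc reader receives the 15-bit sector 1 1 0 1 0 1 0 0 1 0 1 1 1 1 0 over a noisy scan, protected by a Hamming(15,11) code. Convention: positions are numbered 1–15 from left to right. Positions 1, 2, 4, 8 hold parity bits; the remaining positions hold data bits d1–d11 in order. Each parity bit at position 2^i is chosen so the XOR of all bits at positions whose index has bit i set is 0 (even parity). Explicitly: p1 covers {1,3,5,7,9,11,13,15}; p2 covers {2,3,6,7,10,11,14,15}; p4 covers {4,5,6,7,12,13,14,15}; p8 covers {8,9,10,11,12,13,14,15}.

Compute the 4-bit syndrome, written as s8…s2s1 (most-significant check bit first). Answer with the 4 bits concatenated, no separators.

1100

s1 (pos 1,3,5,7,9,11,13,15): 1⊕0⊕0⊕0⊕1⊕1⊕1⊕0 = 0
s2 (pos 2,3,6,7,10,11,14,15): 1⊕0⊕1⊕0⊕0⊕1⊕1⊕0 = 0
s4 (pos 4,5,6,7,12,13,14,15): 1⊕0⊕1⊕0⊕1⊕1⊕1⊕0 = 1
s8 (pos 8,9,10,11,12,13,14,15): 0⊕1⊕0⊕1⊕1⊕1⊕1⊕0 = 1
Syndrome s8…s1 = 1100 → error at position 12.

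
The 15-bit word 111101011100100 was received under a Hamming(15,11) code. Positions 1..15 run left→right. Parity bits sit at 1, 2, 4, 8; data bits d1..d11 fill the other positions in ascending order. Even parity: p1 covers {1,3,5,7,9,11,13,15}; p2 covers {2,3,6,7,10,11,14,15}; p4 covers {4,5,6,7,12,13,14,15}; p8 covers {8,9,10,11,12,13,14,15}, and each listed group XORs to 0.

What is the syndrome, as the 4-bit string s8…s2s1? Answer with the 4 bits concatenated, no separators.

s1 (pos 1,3,5,7,9,11,13,15): 1⊕1⊕0⊕0⊕1⊕0⊕1⊕0 = 0
s2 (pos 2,3,6,7,10,11,14,15): 1⊕1⊕1⊕0⊕1⊕0⊕0⊕0 = 0
s4 (pos 4,5,6,7,12,13,14,15): 1⊕0⊕1⊕0⊕0⊕1⊕0⊕0 = 1
s8 (pos 8,9,10,11,12,13,14,15): 1⊕1⊕1⊕0⊕0⊕1⊕0⊕0 = 0
Syndrome s8…s1 = 0100 → error at position 4.

0100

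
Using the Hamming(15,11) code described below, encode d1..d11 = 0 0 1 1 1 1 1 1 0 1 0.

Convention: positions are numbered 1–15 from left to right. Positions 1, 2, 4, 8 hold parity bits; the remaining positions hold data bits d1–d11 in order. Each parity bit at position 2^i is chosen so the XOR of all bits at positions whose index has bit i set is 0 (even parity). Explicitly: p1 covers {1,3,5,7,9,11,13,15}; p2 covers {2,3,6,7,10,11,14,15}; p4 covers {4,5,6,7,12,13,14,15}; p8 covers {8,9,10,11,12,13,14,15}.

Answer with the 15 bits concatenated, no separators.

Place data at non-parity positions: p1 p2 0 p4 0 1 1 p8 1 1 1 1 0 1 0
p1 (pos 1,3,5,7,9,11,13,15): XOR of data positions = 0⊕0⊕1⊕1⊕1⊕0⊕0 = 1
p2 (pos 2,3,6,7,10,11,14,15): XOR of data positions = 0⊕1⊕1⊕1⊕1⊕1⊕0 = 1
p4 (pos 4,5,6,7,12,13,14,15): XOR of data positions = 0⊕1⊕1⊕1⊕0⊕1⊕0 = 0
p8 (pos 8,9,10,11,12,13,14,15): XOR of data positions = 1⊕1⊕1⊕1⊕0⊕1⊕0 = 1
Codeword: 110001111111010

110001111111010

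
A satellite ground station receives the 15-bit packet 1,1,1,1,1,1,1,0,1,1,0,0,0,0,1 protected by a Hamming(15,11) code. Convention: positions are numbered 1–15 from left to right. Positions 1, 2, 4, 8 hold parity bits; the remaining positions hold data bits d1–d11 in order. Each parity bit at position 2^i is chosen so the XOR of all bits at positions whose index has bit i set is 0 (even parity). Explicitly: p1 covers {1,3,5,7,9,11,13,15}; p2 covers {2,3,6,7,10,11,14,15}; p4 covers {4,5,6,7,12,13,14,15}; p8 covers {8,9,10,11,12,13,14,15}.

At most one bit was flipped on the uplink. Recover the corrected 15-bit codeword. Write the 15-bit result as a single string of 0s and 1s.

111111101101001

s1 (pos 1,3,5,7,9,11,13,15): 1⊕1⊕1⊕1⊕1⊕0⊕0⊕1 = 0
s2 (pos 2,3,6,7,10,11,14,15): 1⊕1⊕1⊕1⊕1⊕0⊕0⊕1 = 0
s4 (pos 4,5,6,7,12,13,14,15): 1⊕1⊕1⊕1⊕0⊕0⊕0⊕1 = 1
s8 (pos 8,9,10,11,12,13,14,15): 0⊕1⊕1⊕0⊕0⊕0⊕0⊕1 = 1
Syndrome s8…s1 = 1100 → error at position 12.
Flip position 12: 111111101100001 → 111111101101001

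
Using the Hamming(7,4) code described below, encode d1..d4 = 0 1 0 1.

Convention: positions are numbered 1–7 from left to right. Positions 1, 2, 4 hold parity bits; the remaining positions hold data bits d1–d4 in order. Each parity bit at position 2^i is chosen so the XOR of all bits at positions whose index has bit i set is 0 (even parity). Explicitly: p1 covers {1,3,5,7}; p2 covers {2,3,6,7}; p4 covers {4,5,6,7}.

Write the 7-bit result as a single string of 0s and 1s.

Place data at non-parity positions: p1 p2 0 p4 1 0 1
p1 (pos 1,3,5,7): XOR of data positions = 0⊕1⊕1 = 0
p2 (pos 2,3,6,7): XOR of data positions = 0⊕0⊕1 = 1
p4 (pos 4,5,6,7): XOR of data positions = 1⊕0⊕1 = 0
Codeword: 0100101

0100101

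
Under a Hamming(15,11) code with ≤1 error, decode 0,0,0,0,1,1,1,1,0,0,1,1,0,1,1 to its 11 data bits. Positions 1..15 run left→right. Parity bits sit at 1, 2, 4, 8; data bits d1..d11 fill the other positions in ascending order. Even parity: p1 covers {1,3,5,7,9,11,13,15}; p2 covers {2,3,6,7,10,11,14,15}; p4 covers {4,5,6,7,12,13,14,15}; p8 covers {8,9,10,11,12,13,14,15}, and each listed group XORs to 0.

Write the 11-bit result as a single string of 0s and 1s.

s1 (pos 1,3,5,7,9,11,13,15): 0⊕0⊕1⊕1⊕0⊕1⊕0⊕1 = 0
s2 (pos 2,3,6,7,10,11,14,15): 0⊕0⊕1⊕1⊕0⊕1⊕1⊕1 = 1
s4 (pos 4,5,6,7,12,13,14,15): 0⊕1⊕1⊕1⊕1⊕0⊕1⊕1 = 0
s8 (pos 8,9,10,11,12,13,14,15): 1⊕0⊕0⊕1⊕1⊕0⊕1⊕1 = 1
Syndrome s8…s1 = 1010 → error at position 10.
Flip position 10: 000011110011011 → 000011110111011
Read data bits from positions 3,5,6,7,9,10,11,12,13,14,15: 01110111011

01110111011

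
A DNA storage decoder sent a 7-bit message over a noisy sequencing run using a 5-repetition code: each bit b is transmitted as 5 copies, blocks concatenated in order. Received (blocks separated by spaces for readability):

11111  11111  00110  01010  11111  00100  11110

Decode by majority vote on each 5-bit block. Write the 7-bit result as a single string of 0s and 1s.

Block 1 (11111): 5 ones → 1
Block 2 (11111): 5 ones → 1
Block 3 (00110): 2 ones → 0
Block 4 (01010): 2 ones → 0
Block 5 (11111): 5 ones → 1
Block 6 (00100): 1 one → 0
Block 7 (11110): 4 ones → 1

1100101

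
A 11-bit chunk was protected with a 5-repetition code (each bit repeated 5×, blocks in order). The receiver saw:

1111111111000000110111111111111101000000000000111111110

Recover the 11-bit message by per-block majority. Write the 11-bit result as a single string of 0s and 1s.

Block 1 (11111): 5 ones → 1
Block 2 (11111): 5 ones → 1
Block 3 (00000): 0 ones → 0
Block 4 (01101): 3 ones → 1
Block 5 (11111): 5 ones → 1
Block 6 (11111): 5 ones → 1
Block 7 (11010): 3 ones → 1
Block 8 (00000): 0 ones → 0
Block 9 (00000): 0 ones → 0
Block 10 (01111): 4 ones → 1
Block 11 (11110): 4 ones → 1

11011110011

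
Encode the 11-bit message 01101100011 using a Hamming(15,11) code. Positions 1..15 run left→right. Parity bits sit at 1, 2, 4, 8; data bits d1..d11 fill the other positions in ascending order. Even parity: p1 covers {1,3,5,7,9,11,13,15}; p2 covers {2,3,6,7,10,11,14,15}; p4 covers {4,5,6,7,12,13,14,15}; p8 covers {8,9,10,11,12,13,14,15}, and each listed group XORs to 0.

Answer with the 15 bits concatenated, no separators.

100011001100011

Place data at non-parity positions: p1 p2 0 p4 1 1 0 p8 1 1 0 0 0 1 1
p1 (pos 1,3,5,7,9,11,13,15): XOR of data positions = 0⊕1⊕0⊕1⊕0⊕0⊕1 = 1
p2 (pos 2,3,6,7,10,11,14,15): XOR of data positions = 0⊕1⊕0⊕1⊕0⊕1⊕1 = 0
p4 (pos 4,5,6,7,12,13,14,15): XOR of data positions = 1⊕1⊕0⊕0⊕0⊕1⊕1 = 0
p8 (pos 8,9,10,11,12,13,14,15): XOR of data positions = 1⊕1⊕0⊕0⊕0⊕1⊕1 = 0
Codeword: 100011001100011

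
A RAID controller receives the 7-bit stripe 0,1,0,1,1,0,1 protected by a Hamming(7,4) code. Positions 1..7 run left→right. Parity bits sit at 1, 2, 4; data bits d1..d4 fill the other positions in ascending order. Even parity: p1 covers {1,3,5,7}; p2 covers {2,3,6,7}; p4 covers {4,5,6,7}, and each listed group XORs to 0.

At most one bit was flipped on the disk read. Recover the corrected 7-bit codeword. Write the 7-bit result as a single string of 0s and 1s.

s1 (pos 1,3,5,7): 0⊕0⊕1⊕1 = 0
s2 (pos 2,3,6,7): 1⊕0⊕0⊕1 = 0
s4 (pos 4,5,6,7): 1⊕1⊕0⊕1 = 1
Syndrome s4…s1 = 100 → error at position 4.
Flip position 4: 0101101 → 0100101

0100101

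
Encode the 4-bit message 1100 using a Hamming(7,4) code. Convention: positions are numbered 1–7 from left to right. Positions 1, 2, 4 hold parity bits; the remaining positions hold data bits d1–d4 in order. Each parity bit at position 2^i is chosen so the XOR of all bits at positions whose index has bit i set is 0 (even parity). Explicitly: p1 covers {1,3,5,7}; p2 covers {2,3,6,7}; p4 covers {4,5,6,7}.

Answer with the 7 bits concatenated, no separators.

0111100

Place data at non-parity positions: p1 p2 1 p4 1 0 0
p1 (pos 1,3,5,7): XOR of data positions = 1⊕1⊕0 = 0
p2 (pos 2,3,6,7): XOR of data positions = 1⊕0⊕0 = 1
p4 (pos 4,5,6,7): XOR of data positions = 1⊕0⊕0 = 1
Codeword: 0111100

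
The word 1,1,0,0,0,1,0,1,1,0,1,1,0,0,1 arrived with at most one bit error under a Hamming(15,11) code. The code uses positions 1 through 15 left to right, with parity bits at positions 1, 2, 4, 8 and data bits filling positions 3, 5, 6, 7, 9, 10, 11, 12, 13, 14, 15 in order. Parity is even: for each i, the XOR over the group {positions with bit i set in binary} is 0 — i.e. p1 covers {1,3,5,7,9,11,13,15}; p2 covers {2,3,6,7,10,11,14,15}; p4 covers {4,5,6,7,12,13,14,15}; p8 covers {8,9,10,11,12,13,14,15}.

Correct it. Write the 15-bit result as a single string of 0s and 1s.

110001011010001

s1 (pos 1,3,5,7,9,11,13,15): 1⊕0⊕0⊕0⊕1⊕1⊕0⊕1 = 0
s2 (pos 2,3,6,7,10,11,14,15): 1⊕0⊕1⊕0⊕0⊕1⊕0⊕1 = 0
s4 (pos 4,5,6,7,12,13,14,15): 0⊕0⊕1⊕0⊕1⊕0⊕0⊕1 = 1
s8 (pos 8,9,10,11,12,13,14,15): 1⊕1⊕0⊕1⊕1⊕0⊕0⊕1 = 1
Syndrome s8…s1 = 1100 → error at position 12.
Flip position 12: 110001011011001 → 110001011010001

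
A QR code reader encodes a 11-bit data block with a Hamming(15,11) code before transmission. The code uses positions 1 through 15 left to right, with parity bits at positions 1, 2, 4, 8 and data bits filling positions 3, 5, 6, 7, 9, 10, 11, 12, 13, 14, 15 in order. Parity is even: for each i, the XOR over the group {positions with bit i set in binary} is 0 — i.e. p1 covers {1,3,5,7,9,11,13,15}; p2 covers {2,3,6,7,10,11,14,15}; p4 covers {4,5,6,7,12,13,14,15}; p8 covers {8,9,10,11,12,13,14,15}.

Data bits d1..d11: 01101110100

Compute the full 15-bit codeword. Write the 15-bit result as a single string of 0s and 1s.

010111001110100

Place data at non-parity positions: p1 p2 0 p4 1 1 0 p8 1 1 1 0 1 0 0
p1 (pos 1,3,5,7,9,11,13,15): XOR of data positions = 0⊕1⊕0⊕1⊕1⊕1⊕0 = 0
p2 (pos 2,3,6,7,10,11,14,15): XOR of data positions = 0⊕1⊕0⊕1⊕1⊕0⊕0 = 1
p4 (pos 4,5,6,7,12,13,14,15): XOR of data positions = 1⊕1⊕0⊕0⊕1⊕0⊕0 = 1
p8 (pos 8,9,10,11,12,13,14,15): XOR of data positions = 1⊕1⊕1⊕0⊕1⊕0⊕0 = 0
Codeword: 010111001110100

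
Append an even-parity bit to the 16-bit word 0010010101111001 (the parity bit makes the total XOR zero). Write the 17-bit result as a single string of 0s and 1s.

00100101011110010

XOR of the 16 data bits: 0⊕0⊕1⊕0⊕0⊕1⊕0⊕1⊕0⊕1⊕1⊕1⊕1⊕0⊕0⊕1 = 0
Parity bit = 0 (so all 17 bits XOR to 0).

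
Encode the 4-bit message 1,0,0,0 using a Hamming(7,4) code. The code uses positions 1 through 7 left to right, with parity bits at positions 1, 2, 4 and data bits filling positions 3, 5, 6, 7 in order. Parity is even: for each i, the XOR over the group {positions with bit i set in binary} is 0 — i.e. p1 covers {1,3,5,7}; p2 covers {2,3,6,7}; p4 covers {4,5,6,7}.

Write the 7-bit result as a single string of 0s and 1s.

Place data at non-parity positions: p1 p2 1 p4 0 0 0
p1 (pos 1,3,5,7): XOR of data positions = 1⊕0⊕0 = 1
p2 (pos 2,3,6,7): XOR of data positions = 1⊕0⊕0 = 1
p4 (pos 4,5,6,7): XOR of data positions = 0⊕0⊕0 = 0
Codeword: 1110000

1110000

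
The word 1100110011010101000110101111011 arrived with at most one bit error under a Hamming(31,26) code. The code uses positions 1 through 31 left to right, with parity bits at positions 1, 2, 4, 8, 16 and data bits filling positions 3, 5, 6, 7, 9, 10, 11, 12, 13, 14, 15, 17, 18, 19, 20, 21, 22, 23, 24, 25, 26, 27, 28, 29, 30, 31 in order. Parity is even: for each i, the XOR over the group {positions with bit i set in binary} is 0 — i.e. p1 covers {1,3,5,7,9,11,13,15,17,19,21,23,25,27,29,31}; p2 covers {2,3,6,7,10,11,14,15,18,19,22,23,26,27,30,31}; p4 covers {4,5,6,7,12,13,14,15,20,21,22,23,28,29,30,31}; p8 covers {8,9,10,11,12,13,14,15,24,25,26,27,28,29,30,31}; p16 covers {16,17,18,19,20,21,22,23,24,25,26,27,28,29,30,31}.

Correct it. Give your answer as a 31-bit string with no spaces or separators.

s1 (pos 1,3,5,7,9,11,13,15,17,19,21,23,25,27,29,31): 1⊕0⊕1⊕0⊕1⊕0⊕0⊕0⊕0⊕0⊕1⊕1⊕1⊕1⊕0⊕1 = 0
s2 (pos 2,3,6,7,10,11,14,15,18,19,22,23,26,27,30,31): 1⊕0⊕1⊕0⊕1⊕0⊕1⊕0⊕0⊕0⊕0⊕1⊕1⊕1⊕1⊕1 = 1
s4 (pos 4,5,6,7,12,13,14,15,20,21,22,23,28,29,30,31): 0⊕1⊕1⊕0⊕1⊕0⊕1⊕0⊕1⊕1⊕0⊕1⊕1⊕0⊕1⊕1 = 0
s8 (pos 8,9,10,11,12,13,14,15,24,25,26,27,28,29,30,31): 0⊕1⊕1⊕0⊕1⊕0⊕1⊕0⊕0⊕1⊕1⊕1⊕1⊕0⊕1⊕1 = 0
s16 (pos 16,17,18,19,20,21,22,23,24,25,26,27,28,29,30,31): 1⊕0⊕0⊕0⊕1⊕1⊕0⊕1⊕0⊕1⊕1⊕1⊕1⊕0⊕1⊕1 = 0
Syndrome s16…s1 = 00010 → error at position 2.
Flip position 2: 1100110011010101000110101111011 → 1000110011010101000110101111011

1000110011010101000110101111011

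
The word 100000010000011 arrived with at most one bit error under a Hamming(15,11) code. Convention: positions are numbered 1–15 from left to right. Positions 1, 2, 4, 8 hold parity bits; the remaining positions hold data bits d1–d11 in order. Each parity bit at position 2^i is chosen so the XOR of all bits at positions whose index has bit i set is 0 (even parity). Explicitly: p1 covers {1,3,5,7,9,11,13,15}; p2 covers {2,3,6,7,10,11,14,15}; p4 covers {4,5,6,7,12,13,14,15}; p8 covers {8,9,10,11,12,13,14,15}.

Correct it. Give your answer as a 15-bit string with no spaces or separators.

100000000000011

s1 (pos 1,3,5,7,9,11,13,15): 1⊕0⊕0⊕0⊕0⊕0⊕0⊕1 = 0
s2 (pos 2,3,6,7,10,11,14,15): 0⊕0⊕0⊕0⊕0⊕0⊕1⊕1 = 0
s4 (pos 4,5,6,7,12,13,14,15): 0⊕0⊕0⊕0⊕0⊕0⊕1⊕1 = 0
s8 (pos 8,9,10,11,12,13,14,15): 1⊕0⊕0⊕0⊕0⊕0⊕1⊕1 = 1
Syndrome s8…s1 = 1000 → error at position 8.
Flip position 8: 100000010000011 → 100000000000011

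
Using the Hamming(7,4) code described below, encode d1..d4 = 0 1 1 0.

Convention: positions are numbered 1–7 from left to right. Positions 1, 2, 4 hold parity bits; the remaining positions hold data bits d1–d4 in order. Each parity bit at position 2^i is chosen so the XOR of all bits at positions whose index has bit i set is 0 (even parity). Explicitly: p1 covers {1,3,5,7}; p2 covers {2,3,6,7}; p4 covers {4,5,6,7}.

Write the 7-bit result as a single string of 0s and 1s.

Place data at non-parity positions: p1 p2 0 p4 1 1 0
p1 (pos 1,3,5,7): XOR of data positions = 0⊕1⊕0 = 1
p2 (pos 2,3,6,7): XOR of data positions = 0⊕1⊕0 = 1
p4 (pos 4,5,6,7): XOR of data positions = 1⊕1⊕0 = 0
Codeword: 1100110

1100110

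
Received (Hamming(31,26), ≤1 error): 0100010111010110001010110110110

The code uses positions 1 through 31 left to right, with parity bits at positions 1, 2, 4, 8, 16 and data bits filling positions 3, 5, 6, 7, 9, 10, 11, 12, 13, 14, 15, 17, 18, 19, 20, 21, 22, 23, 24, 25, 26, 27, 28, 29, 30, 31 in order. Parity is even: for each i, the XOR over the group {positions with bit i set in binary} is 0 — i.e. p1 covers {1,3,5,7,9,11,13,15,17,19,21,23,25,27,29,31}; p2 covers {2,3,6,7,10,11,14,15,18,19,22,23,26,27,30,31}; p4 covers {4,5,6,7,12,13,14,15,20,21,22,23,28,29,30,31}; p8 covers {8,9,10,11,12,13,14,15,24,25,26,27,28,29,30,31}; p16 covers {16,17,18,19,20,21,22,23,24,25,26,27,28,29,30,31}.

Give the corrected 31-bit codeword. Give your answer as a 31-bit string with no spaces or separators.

0100010101010110001010110110110

s1 (pos 1,3,5,7,9,11,13,15,17,19,21,23,25,27,29,31): 0⊕0⊕0⊕0⊕1⊕0⊕0⊕1⊕0⊕1⊕1⊕1⊕0⊕1⊕1⊕0 = 1
s2 (pos 2,3,6,7,10,11,14,15,18,19,22,23,26,27,30,31): 1⊕0⊕1⊕0⊕1⊕0⊕1⊕1⊕0⊕1⊕0⊕1⊕1⊕1⊕1⊕0 = 0
s4 (pos 4,5,6,7,12,13,14,15,20,21,22,23,28,29,30,31): 0⊕0⊕1⊕0⊕1⊕0⊕1⊕1⊕0⊕1⊕0⊕1⊕0⊕1⊕1⊕0 = 0
s8 (pos 8,9,10,11,12,13,14,15,24,25,26,27,28,29,30,31): 1⊕1⊕1⊕0⊕1⊕0⊕1⊕1⊕1⊕0⊕1⊕1⊕0⊕1⊕1⊕0 = 1
s16 (pos 16,17,18,19,20,21,22,23,24,25,26,27,28,29,30,31): 0⊕0⊕0⊕1⊕0⊕1⊕0⊕1⊕1⊕0⊕1⊕1⊕0⊕1⊕1⊕0 = 0
Syndrome s16…s1 = 01001 → error at position 9.
Flip position 9: 0100010111010110001010110110110 → 0100010101010110001010110110110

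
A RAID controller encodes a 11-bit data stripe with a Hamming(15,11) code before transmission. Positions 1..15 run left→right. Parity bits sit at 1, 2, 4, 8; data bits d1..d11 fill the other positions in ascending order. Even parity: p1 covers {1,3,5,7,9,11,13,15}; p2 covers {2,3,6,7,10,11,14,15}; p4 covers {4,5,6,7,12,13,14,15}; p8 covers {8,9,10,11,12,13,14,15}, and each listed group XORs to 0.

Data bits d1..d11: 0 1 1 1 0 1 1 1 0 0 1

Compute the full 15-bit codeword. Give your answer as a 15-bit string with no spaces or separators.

Place data at non-parity positions: p1 p2 0 p4 1 1 1 p8 0 1 1 1 0 0 1
p1 (pos 1,3,5,7,9,11,13,15): XOR of data positions = 0⊕1⊕1⊕0⊕1⊕0⊕1 = 0
p2 (pos 2,3,6,7,10,11,14,15): XOR of data positions = 0⊕1⊕1⊕1⊕1⊕0⊕1 = 1
p4 (pos 4,5,6,7,12,13,14,15): XOR of data positions = 1⊕1⊕1⊕1⊕0⊕0⊕1 = 1
p8 (pos 8,9,10,11,12,13,14,15): XOR of data positions = 0⊕1⊕1⊕1⊕0⊕0⊕1 = 0
Codeword: 010111100111001

010111100111001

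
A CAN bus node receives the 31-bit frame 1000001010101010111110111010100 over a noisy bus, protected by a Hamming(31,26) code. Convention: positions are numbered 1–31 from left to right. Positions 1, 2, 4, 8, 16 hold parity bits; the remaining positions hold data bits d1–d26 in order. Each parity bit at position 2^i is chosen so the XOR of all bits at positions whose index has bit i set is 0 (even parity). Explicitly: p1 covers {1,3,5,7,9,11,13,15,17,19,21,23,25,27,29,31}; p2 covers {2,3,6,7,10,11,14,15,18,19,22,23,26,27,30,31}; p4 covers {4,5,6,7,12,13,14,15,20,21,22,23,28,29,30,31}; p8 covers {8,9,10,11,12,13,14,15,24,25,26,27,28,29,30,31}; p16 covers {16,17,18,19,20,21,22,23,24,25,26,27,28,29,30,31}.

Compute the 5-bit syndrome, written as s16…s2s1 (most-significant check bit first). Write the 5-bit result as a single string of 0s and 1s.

00111

s1 (pos 1,3,5,7,9,11,13,15,17,19,21,23,25,27,29,31): 1⊕0⊕0⊕1⊕1⊕1⊕1⊕1⊕1⊕1⊕1⊕1⊕1⊕1⊕1⊕0 = 1
s2 (pos 2,3,6,7,10,11,14,15,18,19,22,23,26,27,30,31): 0⊕0⊕0⊕1⊕0⊕1⊕0⊕1⊕1⊕1⊕0⊕1⊕0⊕1⊕0⊕0 = 1
s4 (pos 4,5,6,7,12,13,14,15,20,21,22,23,28,29,30,31): 0⊕0⊕0⊕1⊕0⊕1⊕0⊕1⊕1⊕1⊕0⊕1⊕0⊕1⊕0⊕0 = 1
s8 (pos 8,9,10,11,12,13,14,15,24,25,26,27,28,29,30,31): 0⊕1⊕0⊕1⊕0⊕1⊕0⊕1⊕1⊕1⊕0⊕1⊕0⊕1⊕0⊕0 = 0
s16 (pos 16,17,18,19,20,21,22,23,24,25,26,27,28,29,30,31): 0⊕1⊕1⊕1⊕1⊕1⊕0⊕1⊕1⊕1⊕0⊕1⊕0⊕1⊕0⊕0 = 0
Syndrome s16…s1 = 00111 → error at position 7.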